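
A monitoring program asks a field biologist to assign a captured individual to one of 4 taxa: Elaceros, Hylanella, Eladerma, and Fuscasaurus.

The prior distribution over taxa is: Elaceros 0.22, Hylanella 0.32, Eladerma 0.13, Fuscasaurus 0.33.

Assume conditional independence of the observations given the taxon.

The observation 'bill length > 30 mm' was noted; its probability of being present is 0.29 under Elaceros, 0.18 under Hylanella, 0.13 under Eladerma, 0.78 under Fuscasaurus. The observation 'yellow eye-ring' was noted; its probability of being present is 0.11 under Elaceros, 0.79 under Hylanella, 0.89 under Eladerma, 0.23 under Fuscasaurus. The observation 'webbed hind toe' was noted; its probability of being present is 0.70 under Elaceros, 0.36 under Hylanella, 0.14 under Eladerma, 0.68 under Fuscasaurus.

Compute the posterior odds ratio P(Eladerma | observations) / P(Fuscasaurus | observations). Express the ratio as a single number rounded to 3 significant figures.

Posterior odds equal prior odds times the likelihood ratio; only the two competing hypotheses matter.
  Eladerma: 0.13 × 0.13 × 0.89 × 0.14 = 0.0021057
  Fuscasaurus: 0.33 × 0.78 × 0.23 × 0.68 = 0.040257
Odds(Eladerma : Fuscasaurus) = 0.0021057 / 0.040257 ≈ 0.0523.

0.0523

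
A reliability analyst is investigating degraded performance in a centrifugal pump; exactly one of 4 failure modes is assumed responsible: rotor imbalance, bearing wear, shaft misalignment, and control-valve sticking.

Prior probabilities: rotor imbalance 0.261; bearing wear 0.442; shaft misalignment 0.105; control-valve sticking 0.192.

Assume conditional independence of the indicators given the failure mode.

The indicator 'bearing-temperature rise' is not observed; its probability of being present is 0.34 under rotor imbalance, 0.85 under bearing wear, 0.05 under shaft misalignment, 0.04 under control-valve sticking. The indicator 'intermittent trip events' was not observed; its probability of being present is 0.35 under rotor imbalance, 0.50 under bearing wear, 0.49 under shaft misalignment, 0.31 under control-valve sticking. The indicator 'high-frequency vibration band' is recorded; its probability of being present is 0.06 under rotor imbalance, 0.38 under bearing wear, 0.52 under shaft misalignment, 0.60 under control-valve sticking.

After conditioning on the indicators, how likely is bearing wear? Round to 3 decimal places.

0.103

For each hypothesis, the unnormalized posterior weight is prior × product of the indicator likelihoods (using 1 − P(present | H) for each absent indicator):
  rotor imbalance: 0.261 × (1 − 0.34) × (1 − 0.35) × 0.06 = 0.0067181
  bearing wear: 0.442 × (1 − 0.85) × (1 − 0.50) × 0.38 = 0.012597
  shaft misalignment: 0.105 × (1 − 0.05) × (1 − 0.49) × 0.52 = 0.026454
  control-valve sticking: 0.192 × (1 − 0.04) × (1 − 0.31) × 0.60 = 0.076308
Marginal likelihood of the evidence = 0.12208.
P(bearing wear | evidence) = 0.012597 / 0.12208 ≈ 0.103.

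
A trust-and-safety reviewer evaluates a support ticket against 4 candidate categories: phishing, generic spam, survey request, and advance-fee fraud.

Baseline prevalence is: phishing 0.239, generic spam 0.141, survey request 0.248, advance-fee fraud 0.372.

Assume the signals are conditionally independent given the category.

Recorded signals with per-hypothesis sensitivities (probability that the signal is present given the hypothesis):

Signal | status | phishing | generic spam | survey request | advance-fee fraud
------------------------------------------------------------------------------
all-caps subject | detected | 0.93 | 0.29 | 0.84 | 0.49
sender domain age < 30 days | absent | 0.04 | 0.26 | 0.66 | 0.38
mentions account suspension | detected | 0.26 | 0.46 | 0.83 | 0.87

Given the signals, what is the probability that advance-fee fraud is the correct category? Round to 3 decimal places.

By Bayes' rule with conditional independence, the unnormalized weight for each hypothesis is prior × ∏ likelihoods (using 1 − P(present | H) for each absent signal):
  phishing: 0.239 × 0.93 × (1 − 0.04) × 0.26 = 0.055479
  generic spam: 0.141 × 0.29 × (1 − 0.26) × 0.46 = 0.013919
  survey request: 0.248 × 0.84 × (1 − 0.66) × 0.83 = 0.058788
  advance-fee fraud: 0.372 × 0.49 × (1 − 0.38) × 0.87 = 0.098322
Normalizing constant Z = 0.055479 + 0.013919 + 0.058788 + 0.098322 = 0.22651.
P(advance-fee fraud | evidence) = 0.098322 / 0.22651 ≈ 0.434.

0.434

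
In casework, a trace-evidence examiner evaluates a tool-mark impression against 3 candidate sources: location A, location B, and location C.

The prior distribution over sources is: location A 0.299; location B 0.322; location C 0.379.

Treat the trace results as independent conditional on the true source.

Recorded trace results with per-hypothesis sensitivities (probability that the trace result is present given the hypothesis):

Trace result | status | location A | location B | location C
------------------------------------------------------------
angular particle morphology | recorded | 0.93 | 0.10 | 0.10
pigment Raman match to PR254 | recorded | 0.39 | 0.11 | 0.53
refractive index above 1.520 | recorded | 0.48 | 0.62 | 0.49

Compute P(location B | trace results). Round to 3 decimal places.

0.034

By Bayes' rule with conditional independence, the unnormalized weight for each hypothesis is prior × ∏ likelihoods:
  location A: 0.299 × 0.93 × 0.39 × 0.48 = 0.052055
  location B: 0.322 × 0.10 × 0.11 × 0.62 = 0.002196
  location C: 0.379 × 0.10 × 0.53 × 0.49 = 0.0098426
The unnormalized weights sum to 0.064093.
P(location B | evidence) = 0.002196 / 0.064093 ≈ 0.034.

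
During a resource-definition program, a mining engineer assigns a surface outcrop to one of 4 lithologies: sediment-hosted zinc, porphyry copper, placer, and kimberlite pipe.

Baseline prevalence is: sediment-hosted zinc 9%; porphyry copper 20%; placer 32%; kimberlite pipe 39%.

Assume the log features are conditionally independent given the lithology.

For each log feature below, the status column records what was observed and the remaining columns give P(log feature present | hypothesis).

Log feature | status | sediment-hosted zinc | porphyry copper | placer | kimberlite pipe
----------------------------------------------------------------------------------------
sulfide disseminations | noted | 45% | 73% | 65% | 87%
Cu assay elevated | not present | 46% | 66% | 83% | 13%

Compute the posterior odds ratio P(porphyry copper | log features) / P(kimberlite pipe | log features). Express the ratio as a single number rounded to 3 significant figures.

Posterior odds equal prior odds times the likelihood ratio; only the two competing hypotheses matter (using 1 − P(present | H) for each absent log feature).
  porphyry copper: 0.20 × 0.73 × (1 − 0.66) = 0.04964
  kimberlite pipe: 0.39 × 0.87 × (1 − 0.13) = 0.29519
Posterior odds = 0.04964 / 0.29519 ≈ 0.168.

0.168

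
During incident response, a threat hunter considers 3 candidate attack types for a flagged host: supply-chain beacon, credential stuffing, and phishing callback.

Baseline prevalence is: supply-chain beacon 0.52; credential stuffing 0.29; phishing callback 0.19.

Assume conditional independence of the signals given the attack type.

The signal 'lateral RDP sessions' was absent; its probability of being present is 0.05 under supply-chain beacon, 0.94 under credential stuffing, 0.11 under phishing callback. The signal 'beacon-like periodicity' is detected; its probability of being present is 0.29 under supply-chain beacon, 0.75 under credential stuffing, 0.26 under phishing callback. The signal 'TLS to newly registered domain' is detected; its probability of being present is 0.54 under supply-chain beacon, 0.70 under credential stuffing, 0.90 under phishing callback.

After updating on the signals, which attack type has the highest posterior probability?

supply-chain beacon

For each hypothesis, the unnormalized posterior weight is prior × product of the signal likelihoods (using 1 − P(present | H) for each absent signal):
  supply-chain beacon: 0.52 × (1 − 0.05) × 0.29 × 0.54 = 0.07736
  credential stuffing: 0.29 × (1 − 0.94) × 0.75 × 0.70 = 0.009135
  phishing callback: 0.19 × (1 − 0.11) × 0.26 × 0.90 = 0.039569
Marginal likelihood of the evidence = 0.12606.
P(supply-chain beacon | evidence) ≈ 0.07736 / 0.12606 ≈ 0.614
P(credential stuffing | evidence) ≈ 0.009135 / 0.12606 ≈ 0.072
P(phishing callback | evidence) ≈ 0.039569 / 0.12606 ≈ 0.314
The largest is 0.614, so supply-chain beacon is most probable.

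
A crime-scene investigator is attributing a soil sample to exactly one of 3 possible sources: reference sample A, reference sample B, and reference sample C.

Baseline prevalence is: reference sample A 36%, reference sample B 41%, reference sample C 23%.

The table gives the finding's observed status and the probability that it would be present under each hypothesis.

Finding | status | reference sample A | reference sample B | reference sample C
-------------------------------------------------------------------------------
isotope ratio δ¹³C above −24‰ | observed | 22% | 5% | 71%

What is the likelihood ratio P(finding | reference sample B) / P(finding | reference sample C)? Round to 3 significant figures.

0.0704

The Bayes factor is the ratio of the two likelihoods.
  reference sample B: 0.05
  reference sample C: 0.71
Bayes factor = 0.05 / 0.71 ≈ 0.0704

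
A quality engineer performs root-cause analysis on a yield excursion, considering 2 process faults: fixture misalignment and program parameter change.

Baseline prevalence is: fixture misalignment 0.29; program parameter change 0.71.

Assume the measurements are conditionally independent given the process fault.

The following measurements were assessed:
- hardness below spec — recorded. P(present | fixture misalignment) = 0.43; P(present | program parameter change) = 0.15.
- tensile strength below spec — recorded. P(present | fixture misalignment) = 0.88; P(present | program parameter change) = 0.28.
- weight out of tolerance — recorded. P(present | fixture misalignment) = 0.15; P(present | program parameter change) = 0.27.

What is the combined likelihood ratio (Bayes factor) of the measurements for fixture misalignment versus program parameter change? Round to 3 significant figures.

5.01

The Bayes factor is the ratio of the joint likelihoods of the measurement pattern under the two hypotheses.
  fixture misalignment: 0.43 × 0.88 × 0.15 = 0.05676
  program parameter change: 0.15 × 0.28 × 0.27 = 0.01134
Bayes factor = 0.05676 / 0.01134 ≈ 5.01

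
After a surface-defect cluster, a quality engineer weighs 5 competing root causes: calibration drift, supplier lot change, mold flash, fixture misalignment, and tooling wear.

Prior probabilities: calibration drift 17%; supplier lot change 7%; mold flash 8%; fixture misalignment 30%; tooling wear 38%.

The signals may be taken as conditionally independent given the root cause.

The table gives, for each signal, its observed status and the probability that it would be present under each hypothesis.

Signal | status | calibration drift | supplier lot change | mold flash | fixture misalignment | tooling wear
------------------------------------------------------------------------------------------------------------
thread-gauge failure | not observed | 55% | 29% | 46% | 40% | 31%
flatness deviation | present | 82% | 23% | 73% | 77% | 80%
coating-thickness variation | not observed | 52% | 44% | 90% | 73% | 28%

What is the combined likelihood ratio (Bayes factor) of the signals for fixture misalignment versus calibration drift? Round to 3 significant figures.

Joint likelihood of the signal pattern under each hypothesis (using 1 − P(present | H) for each absent signal):
  fixture misalignment: (1 − 0.40) × 0.77 × (1 − 0.73) = 0.12474
  calibration drift: (1 − 0.55) × 0.82 × (1 − 0.52) = 0.17712
Bayes factor = 0.12474 / 0.17712 ≈ 0.704

0.704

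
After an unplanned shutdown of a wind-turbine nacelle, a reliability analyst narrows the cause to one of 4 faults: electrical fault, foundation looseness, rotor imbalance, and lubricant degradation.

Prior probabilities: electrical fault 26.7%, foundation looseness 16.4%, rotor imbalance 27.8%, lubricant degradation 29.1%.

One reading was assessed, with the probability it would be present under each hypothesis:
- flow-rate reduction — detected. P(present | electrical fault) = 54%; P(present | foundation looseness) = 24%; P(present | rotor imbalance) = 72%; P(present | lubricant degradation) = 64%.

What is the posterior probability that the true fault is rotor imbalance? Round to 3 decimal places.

Multiply each prior by the likelihood of the reading:
  electrical fault: 0.267 × 0.54 = 0.14418
  foundation looseness: 0.164 × 0.24 = 0.03936
  rotor imbalance: 0.278 × 0.72 = 0.20016
  lubricant degradation: 0.291 × 0.64 = 0.18624
The unnormalized weights sum to 0.56994.
P(rotor imbalance | evidence) = 0.20016 / 0.56994 ≈ 0.351.

0.351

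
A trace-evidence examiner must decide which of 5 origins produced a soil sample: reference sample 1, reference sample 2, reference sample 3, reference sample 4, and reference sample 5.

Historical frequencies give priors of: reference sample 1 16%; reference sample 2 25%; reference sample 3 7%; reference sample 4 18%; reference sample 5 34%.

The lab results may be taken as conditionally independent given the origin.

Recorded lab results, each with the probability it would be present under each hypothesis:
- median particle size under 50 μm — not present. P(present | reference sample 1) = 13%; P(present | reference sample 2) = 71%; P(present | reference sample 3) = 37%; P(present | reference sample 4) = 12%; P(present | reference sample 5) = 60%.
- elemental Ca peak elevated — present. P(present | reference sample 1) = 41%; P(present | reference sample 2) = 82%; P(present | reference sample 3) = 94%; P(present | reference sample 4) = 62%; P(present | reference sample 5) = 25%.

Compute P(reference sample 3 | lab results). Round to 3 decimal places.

0.143

Multiply each prior by the joint likelihood of the lab result pattern (using 1 − P(present | H) for each absent lab result):
  reference sample 1: 0.16 × (1 − 0.13) × 0.41 = 0.057072
  reference sample 2: 0.25 × (1 − 0.71) × 0.82 = 0.05945
  reference sample 3: 0.07 × (1 − 0.37) × 0.94 = 0.041454
  reference sample 4: 0.18 × (1 − 0.12) × 0.62 = 0.098208
  reference sample 5: 0.34 × (1 − 0.60) × 0.25 = 0.034
The unnormalized weights sum to 0.29018.
P(reference sample 3 | evidence) = 0.041454 / 0.29018 ≈ 0.143.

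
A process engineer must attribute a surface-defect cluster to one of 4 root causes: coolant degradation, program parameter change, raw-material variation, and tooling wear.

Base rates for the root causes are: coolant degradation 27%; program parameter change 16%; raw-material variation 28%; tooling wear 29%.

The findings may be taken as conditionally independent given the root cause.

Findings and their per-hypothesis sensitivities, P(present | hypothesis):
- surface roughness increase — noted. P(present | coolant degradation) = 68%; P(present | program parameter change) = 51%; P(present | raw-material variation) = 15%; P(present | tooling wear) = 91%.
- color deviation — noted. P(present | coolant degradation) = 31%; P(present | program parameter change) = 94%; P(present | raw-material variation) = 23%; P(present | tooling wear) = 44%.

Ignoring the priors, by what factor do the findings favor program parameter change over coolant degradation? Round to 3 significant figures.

The Bayes factor is the ratio of the joint likelihoods of the evidence pattern under the two hypotheses.
  program parameter change: 0.51 × 0.94 = 0.4794
  coolant degradation: 0.68 × 0.31 = 0.2108
Bayes factor = 0.4794 / 0.2108 ≈ 2.27

2.27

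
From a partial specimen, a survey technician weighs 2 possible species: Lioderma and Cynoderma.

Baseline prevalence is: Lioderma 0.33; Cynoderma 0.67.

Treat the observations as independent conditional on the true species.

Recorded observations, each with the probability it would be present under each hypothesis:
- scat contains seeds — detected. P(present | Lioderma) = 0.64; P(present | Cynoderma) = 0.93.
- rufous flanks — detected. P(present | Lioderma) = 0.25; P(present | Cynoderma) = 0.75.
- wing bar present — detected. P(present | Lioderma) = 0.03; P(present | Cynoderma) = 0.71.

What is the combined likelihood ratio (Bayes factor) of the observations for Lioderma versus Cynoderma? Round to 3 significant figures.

0.00969

The Bayes factor is the ratio of the joint likelihoods of the evidence pattern under the two hypotheses.
  Lioderma: 0.64 × 0.25 × 0.03 = 0.0048
  Cynoderma: 0.93 × 0.75 × 0.71 = 0.49522
Bayes factor = 0.0048 / 0.49522 ≈ 0.00969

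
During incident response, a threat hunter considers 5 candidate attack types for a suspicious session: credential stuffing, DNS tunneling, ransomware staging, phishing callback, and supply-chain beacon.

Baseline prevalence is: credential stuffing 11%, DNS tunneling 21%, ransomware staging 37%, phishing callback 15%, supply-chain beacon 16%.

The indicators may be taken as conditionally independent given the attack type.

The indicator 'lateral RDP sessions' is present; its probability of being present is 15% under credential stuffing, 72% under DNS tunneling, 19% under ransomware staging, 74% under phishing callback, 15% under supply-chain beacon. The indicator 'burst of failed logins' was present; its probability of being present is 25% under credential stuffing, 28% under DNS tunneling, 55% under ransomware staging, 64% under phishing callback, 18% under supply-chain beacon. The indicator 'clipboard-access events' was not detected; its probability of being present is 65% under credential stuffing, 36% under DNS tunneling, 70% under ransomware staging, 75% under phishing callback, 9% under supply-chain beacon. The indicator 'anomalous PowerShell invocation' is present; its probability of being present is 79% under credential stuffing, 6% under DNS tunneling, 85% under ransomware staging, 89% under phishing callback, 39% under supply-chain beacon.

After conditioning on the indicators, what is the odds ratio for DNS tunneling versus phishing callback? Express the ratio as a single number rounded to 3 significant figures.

0.103

The normalizing constant cancels in an odds ratio, so compute prior × likelihood for the two hypotheses only (using 1 − P(present | H) for each absent indicator):
  DNS tunneling: 0.21 × 0.72 × 0.28 × (1 − 0.36) × 0.06 = 0.0016257
  phishing callback: 0.15 × 0.74 × 0.64 × (1 − 0.75) × 0.89 = 0.015806
Odds(DNS tunneling : phishing callback) = 0.0016257 / 0.015806 ≈ 0.103.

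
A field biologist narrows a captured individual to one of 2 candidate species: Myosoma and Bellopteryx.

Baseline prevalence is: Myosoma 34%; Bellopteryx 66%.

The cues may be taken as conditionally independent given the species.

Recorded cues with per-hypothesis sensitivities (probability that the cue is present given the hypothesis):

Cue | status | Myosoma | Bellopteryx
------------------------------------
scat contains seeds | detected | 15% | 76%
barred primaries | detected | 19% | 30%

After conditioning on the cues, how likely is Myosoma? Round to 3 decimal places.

0.060

For each hypothesis, the unnormalized posterior weight is prior × product of the cue likelihoods:
  Myosoma: 0.34 × 0.15 × 0.19 = 0.00969
  Bellopteryx: 0.66 × 0.76 × 0.30 = 0.15048
Normalizing constant Z = 0.00969 + 0.15048 = 0.16017.
P(Myosoma | evidence) = 0.00969 / 0.16017 ≈ 0.060.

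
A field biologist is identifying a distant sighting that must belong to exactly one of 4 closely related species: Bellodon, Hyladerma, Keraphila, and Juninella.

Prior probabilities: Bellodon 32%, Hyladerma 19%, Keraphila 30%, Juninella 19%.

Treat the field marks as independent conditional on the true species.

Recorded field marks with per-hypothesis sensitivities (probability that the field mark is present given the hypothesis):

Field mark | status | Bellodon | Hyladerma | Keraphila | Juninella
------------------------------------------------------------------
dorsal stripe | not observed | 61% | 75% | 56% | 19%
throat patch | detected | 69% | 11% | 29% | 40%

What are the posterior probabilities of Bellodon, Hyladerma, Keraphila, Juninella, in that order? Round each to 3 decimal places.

0.450, 0.027, 0.200, 0.322

Multiply each prior by the joint likelihood of the field mark pattern (using 1 − P(present | H) for each absent field mark):
  Bellodon: 0.32 × (1 − 0.61) × 0.69 = 0.086112
  Hyladerma: 0.19 × (1 − 0.75) × 0.11 = 0.005225
  Keraphila: 0.30 × (1 − 0.56) × 0.29 = 0.03828
  Juninella: 0.19 × (1 − 0.19) × 0.40 = 0.06156
Marginal likelihood of the evidence = 0.19118.
P(Bellodon | evidence) = 0.086112 / 0.19118 ≈ 0.450
P(Hyladerma | evidence) = 0.005225 / 0.19118 ≈ 0.027
P(Keraphila | evidence) = 0.03828 / 0.19118 ≈ 0.200
P(Juninella | evidence) = 0.06156 / 0.19118 ≈ 0.322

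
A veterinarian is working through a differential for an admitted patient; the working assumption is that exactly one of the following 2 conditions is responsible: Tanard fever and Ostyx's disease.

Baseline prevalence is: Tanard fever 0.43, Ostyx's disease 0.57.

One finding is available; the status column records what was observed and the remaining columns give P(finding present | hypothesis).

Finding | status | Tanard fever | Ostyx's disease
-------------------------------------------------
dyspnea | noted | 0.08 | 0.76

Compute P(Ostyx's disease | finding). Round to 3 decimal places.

Multiply each prior by the likelihood of the finding:
  Tanard fever: 0.43 × 0.08 = 0.0344
  Ostyx's disease: 0.57 × 0.76 = 0.4332
Normalizing constant Z = 0.0344 + 0.4332 = 0.4676.
P(Ostyx's disease | evidence) = 0.4332 / 0.4676 ≈ 0.926.

0.926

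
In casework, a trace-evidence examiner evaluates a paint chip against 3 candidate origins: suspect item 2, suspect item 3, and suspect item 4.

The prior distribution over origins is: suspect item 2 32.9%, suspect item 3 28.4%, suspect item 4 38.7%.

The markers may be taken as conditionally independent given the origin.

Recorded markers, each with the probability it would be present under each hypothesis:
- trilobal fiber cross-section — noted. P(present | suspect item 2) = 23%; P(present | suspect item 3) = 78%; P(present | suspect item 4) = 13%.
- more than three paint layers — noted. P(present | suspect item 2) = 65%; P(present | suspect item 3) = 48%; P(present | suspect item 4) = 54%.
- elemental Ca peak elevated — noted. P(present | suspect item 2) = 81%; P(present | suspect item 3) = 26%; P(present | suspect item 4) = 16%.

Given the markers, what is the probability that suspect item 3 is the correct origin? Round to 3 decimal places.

0.385

For each hypothesis, the unnormalized posterior weight is prior × product of the marker likelihoods:
  suspect item 2: 0.329 × 0.23 × 0.65 × 0.81 = 0.03984
  suspect item 3: 0.284 × 0.78 × 0.48 × 0.26 = 0.027646
  suspect item 4: 0.387 × 0.13 × 0.54 × 0.16 = 0.0043468
Normalizing constant Z = 0.03984 + 0.027646 + 0.0043468 = 0.071833.
P(suspect item 3 | evidence) = 0.027646 / 0.071833 ≈ 0.385.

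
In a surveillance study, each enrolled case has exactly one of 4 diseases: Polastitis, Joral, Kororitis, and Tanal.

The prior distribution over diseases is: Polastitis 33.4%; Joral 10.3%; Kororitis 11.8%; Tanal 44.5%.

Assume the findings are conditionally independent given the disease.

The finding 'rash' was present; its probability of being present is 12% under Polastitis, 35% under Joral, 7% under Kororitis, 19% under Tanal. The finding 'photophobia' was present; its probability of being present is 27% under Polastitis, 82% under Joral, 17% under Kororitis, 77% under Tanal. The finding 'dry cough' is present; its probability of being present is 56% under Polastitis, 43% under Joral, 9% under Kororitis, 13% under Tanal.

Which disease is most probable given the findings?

By Bayes' rule with conditional independence, the unnormalized weight for each hypothesis is prior × ∏ likelihoods:
  Polastitis: 0.334 × 0.12 × 0.27 × 0.56 = 0.0060601
  Joral: 0.103 × 0.35 × 0.82 × 0.43 = 0.012711
  Kororitis: 0.118 × 0.07 × 0.17 × 0.09 = 0.00012638
  Tanal: 0.445 × 0.19 × 0.77 × 0.13 = 0.0084635
The unnormalized weights sum to 0.027361.
P(Polastitis | evidence) ≈ 0.0060601 / 0.027361 ≈ 0.221
P(Joral | evidence) ≈ 0.012711 / 0.027361 ≈ 0.465
P(Kororitis | evidence) ≈ 0.00012638 / 0.027361 ≈ 0.005
P(Tanal | evidence) ≈ 0.0084635 / 0.027361 ≈ 0.309
The largest is 0.465, so Joral is most probable.

Joral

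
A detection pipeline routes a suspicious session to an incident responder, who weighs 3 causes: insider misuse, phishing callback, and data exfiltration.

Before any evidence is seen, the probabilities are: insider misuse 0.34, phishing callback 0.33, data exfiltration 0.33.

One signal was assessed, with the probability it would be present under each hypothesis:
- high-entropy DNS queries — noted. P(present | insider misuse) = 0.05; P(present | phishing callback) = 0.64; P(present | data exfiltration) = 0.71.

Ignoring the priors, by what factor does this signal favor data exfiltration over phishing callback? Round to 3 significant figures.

Likelihood of this signal under each hypothesis:
  data exfiltration: 0.71
  phishing callback: 0.64
Bayes factor = 0.71 / 0.64 ≈ 1.11

1.11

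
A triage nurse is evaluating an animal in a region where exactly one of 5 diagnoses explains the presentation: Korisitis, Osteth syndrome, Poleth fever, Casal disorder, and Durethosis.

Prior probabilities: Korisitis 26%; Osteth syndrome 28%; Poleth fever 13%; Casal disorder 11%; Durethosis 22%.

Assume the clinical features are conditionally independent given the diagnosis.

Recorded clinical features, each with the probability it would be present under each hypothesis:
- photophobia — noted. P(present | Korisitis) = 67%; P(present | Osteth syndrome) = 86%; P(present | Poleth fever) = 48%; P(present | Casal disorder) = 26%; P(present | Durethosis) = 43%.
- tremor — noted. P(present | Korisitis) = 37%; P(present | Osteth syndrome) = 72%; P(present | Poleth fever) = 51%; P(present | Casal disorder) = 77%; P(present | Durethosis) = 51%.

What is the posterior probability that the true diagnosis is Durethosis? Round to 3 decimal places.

0.142

For each hypothesis, the unnormalized posterior weight is prior × product of the clinical feature likelihoods:
  Korisitis: 0.26 × 0.67 × 0.37 = 0.064454
  Osteth syndrome: 0.28 × 0.86 × 0.72 = 0.17338
  Poleth fever: 0.13 × 0.48 × 0.51 = 0.031824
  Casal disorder: 0.11 × 0.26 × 0.77 = 0.022022
  Durethosis: 0.22 × 0.43 × 0.51 = 0.048246
The unnormalized weights sum to 0.33992.
P(Durethosis | evidence) = 0.048246 / 0.33992 ≈ 0.142.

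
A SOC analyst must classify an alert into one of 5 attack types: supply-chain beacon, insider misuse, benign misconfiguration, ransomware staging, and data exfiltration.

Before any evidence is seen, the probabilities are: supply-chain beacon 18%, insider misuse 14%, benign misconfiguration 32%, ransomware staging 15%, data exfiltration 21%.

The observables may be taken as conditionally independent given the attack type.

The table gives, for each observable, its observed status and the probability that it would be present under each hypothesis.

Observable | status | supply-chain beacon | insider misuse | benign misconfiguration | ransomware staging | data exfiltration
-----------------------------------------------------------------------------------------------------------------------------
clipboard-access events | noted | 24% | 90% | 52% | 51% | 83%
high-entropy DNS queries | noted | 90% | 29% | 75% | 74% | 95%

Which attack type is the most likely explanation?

For each hypothesis, the unnormalized posterior weight is prior × product of the observable likelihoods:
  supply-chain beacon: 0.18 × 0.24 × 0.90 = 0.03888
  insider misuse: 0.14 × 0.90 × 0.29 = 0.03654
  benign misconfiguration: 0.32 × 0.52 × 0.75 = 0.1248
  ransomware staging: 0.15 × 0.51 × 0.74 = 0.05661
  data exfiltration: 0.21 × 0.83 × 0.95 = 0.16558
Marginal likelihood of the evidence = 0.42241.
P(supply-chain beacon | evidence) ≈ 0.03888 / 0.42241 ≈ 0.092
P(insider misuse | evidence) ≈ 0.03654 / 0.42241 ≈ 0.087
P(benign misconfiguration | evidence) ≈ 0.1248 / 0.42241 ≈ 0.295
P(ransomware staging | evidence) ≈ 0.05661 / 0.42241 ≈ 0.134
P(data exfiltration | evidence) ≈ 0.16558 / 0.42241 ≈ 0.392
The largest is 0.392, so data exfiltration is most probable.

data exfiltration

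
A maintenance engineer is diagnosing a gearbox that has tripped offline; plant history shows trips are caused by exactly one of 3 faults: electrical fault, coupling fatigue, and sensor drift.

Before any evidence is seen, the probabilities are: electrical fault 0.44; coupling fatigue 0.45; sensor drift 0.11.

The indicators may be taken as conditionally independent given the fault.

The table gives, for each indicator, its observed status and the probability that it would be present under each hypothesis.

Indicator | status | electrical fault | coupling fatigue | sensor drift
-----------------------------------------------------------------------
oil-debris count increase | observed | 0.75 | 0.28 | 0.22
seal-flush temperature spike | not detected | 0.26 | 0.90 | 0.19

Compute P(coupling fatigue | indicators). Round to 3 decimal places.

By Bayes' rule with conditional independence, the unnormalized weight for each hypothesis is prior × ∏ likelihoods (using 1 − P(present | H) for each absent indicator):
  electrical fault: 0.44 × 0.75 × (1 − 0.26) = 0.2442
  coupling fatigue: 0.45 × 0.28 × (1 − 0.90) = 0.0126
  sensor drift: 0.11 × 0.22 × (1 − 0.19) = 0.019602
Marginal likelihood of the evidence = 0.2764.
P(coupling fatigue | evidence) = 0.0126 / 0.2764 ≈ 0.046.

0.046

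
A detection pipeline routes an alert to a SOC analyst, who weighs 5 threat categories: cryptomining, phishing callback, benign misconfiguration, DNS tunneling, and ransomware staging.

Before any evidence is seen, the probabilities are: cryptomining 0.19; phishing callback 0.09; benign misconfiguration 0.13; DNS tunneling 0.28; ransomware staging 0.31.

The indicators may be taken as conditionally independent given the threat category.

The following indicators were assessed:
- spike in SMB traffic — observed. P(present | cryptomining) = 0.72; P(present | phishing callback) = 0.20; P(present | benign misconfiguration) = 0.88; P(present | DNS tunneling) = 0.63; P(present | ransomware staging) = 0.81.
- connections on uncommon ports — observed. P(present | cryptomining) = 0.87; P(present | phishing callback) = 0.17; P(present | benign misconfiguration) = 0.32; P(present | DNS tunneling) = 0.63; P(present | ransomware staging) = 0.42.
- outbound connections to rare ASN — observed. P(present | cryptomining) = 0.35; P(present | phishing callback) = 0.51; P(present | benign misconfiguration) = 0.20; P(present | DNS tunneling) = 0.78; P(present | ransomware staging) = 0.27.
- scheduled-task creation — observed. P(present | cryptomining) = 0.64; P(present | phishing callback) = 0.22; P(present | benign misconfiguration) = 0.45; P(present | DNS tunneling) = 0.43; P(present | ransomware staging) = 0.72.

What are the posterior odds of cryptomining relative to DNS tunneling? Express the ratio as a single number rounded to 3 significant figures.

0.715

Unnormalized posterior weight (prior times the indicator likelihoods) for each of the two hypotheses:
  cryptomining: 0.19 × 0.72 × 0.87 × 0.35 × 0.64 = 0.02666
  DNS tunneling: 0.28 × 0.63 × 0.63 × 0.78 × 0.43 = 0.037274
Odds(cryptomining : DNS tunneling) = 0.02666 / 0.037274 ≈ 0.715.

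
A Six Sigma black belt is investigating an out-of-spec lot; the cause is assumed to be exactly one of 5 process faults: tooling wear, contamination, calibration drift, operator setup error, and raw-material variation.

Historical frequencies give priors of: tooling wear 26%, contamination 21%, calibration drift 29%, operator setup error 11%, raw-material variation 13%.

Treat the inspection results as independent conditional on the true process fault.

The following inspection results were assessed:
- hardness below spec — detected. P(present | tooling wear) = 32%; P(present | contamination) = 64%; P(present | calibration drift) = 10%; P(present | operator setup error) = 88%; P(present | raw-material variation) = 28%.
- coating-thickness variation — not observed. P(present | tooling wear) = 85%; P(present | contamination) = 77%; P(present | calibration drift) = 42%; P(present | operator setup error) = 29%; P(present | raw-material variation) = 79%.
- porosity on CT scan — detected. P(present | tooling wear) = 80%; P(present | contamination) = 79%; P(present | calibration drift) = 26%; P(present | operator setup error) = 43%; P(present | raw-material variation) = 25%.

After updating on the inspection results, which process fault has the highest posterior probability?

operator setup error

Multiply each prior by the joint likelihood of the inspection result pattern (using 1 − P(present | H) for each absent inspection result):
  tooling wear: 0.26 × 0.32 × (1 − 0.85) × 0.80 = 0.009984
  contamination: 0.21 × 0.64 × (1 − 0.77) × 0.79 = 0.02442
  calibration drift: 0.29 × 0.10 × (1 − 0.42) × 0.26 = 0.0043732
  operator setup error: 0.11 × 0.88 × (1 − 0.29) × 0.43 = 0.029553
  raw-material variation: 0.13 × 0.28 × (1 − 0.79) × 0.25 = 0.001911
Normalizing constant Z = 0.009984 + 0.02442 + 0.0043732 + 0.029553 + 0.001911 = 0.070242.
P(tooling wear | evidence) ≈ 0.009984 / 0.070242 ≈ 0.142
P(contamination | evidence) ≈ 0.02442 / 0.070242 ≈ 0.348
P(calibration drift | evidence) ≈ 0.0043732 / 0.070242 ≈ 0.062
P(operator setup error | evidence) ≈ 0.029553 / 0.070242 ≈ 0.421
P(raw-material variation | evidence) ≈ 0.001911 / 0.070242 ≈ 0.027
The largest is 0.421, so operator setup error is most probable.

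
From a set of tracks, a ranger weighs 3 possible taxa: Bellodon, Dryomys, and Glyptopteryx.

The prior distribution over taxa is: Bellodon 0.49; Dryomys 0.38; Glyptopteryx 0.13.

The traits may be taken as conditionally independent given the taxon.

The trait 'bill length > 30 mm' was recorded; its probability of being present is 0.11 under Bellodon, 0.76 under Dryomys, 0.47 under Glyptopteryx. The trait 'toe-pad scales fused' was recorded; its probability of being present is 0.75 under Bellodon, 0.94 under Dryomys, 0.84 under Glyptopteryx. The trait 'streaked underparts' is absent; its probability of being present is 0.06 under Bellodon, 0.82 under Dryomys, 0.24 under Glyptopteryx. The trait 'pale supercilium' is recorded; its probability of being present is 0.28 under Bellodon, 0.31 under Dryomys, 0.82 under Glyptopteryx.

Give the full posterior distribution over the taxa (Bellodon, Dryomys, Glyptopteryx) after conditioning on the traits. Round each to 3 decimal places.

0.184, 0.262, 0.554

By Bayes' rule with conditional independence, the unnormalized weight for each hypothesis is prior × ∏ likelihoods (using 1 − P(present | H) for each absent trait):
  Bellodon: 0.49 × 0.11 × 0.75 × (1 − 0.06) × 0.28 = 0.01064
  Dryomys: 0.38 × 0.76 × 0.94 × (1 − 0.82) × 0.31 = 0.015148
  Glyptopteryx: 0.13 × 0.47 × 0.84 × (1 − 0.24) × 0.82 = 0.031985
The unnormalized weights sum to 0.057773.
P(Bellodon | evidence) = 0.01064 / 0.057773 ≈ 0.184
P(Dryomys | evidence) = 0.015148 / 0.057773 ≈ 0.262
P(Glyptopteryx | evidence) = 0.031985 / 0.057773 ≈ 0.554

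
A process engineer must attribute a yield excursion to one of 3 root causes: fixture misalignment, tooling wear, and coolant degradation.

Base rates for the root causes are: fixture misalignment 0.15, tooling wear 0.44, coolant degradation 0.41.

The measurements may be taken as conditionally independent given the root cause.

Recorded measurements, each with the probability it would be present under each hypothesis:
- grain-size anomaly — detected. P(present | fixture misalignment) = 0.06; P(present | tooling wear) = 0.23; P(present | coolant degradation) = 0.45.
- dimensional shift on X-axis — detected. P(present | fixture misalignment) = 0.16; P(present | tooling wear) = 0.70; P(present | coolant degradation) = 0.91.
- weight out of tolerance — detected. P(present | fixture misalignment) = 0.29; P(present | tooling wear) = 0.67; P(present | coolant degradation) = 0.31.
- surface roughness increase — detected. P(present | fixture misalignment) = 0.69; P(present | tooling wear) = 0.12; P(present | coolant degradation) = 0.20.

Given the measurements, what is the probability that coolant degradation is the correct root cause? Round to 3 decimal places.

For each hypothesis, the unnormalized posterior weight is prior × product of the measurement likelihoods:
  fixture misalignment: 0.15 × 0.06 × 0.16 × 0.29 × 0.69 = 0.00028814
  tooling wear: 0.44 × 0.23 × 0.70 × 0.67 × 0.12 = 0.0056955
  coolant degradation: 0.41 × 0.45 × 0.91 × 0.31 × 0.20 = 0.010409
The unnormalized weights sum to 0.016393.
P(coolant degradation | evidence) = 0.010409 / 0.016393 ≈ 0.635.

0.635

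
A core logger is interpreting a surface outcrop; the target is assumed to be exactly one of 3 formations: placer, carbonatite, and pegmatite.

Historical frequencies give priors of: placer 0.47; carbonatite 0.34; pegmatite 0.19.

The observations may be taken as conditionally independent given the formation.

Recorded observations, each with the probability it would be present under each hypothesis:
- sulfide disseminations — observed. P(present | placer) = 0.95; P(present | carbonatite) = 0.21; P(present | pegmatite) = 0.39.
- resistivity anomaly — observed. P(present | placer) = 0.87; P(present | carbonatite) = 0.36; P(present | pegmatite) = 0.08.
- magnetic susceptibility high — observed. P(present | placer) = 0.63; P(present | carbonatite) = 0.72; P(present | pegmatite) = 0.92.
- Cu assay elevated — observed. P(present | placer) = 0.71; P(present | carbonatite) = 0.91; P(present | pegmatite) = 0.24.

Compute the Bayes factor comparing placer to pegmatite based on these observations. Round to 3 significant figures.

53.7

Joint likelihood of the evidence pattern under each hypothesis:
  placer: 0.95 × 0.87 × 0.63 × 0.71 = 0.36969
  pegmatite: 0.39 × 0.08 × 0.92 × 0.24 = 0.006889
Bayes factor = 0.36969 / 0.006889 ≈ 53.7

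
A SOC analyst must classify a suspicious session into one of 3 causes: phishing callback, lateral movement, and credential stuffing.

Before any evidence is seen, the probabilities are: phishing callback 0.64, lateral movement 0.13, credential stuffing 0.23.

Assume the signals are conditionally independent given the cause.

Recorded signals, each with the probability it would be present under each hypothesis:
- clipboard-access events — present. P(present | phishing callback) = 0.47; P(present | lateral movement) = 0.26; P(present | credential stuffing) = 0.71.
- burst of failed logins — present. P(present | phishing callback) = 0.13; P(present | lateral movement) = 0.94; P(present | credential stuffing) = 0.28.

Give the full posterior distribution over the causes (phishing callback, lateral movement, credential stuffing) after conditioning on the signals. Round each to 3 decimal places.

Multiply each prior by the joint likelihood of the signal pattern:
  phishing callback: 0.64 × 0.47 × 0.13 = 0.039104
  lateral movement: 0.13 × 0.26 × 0.94 = 0.031772
  credential stuffing: 0.23 × 0.71 × 0.28 = 0.045724
The unnormalized weights sum to 0.1166.
P(phishing callback | evidence) = 0.039104 / 0.1166 ≈ 0.335
P(lateral movement | evidence) = 0.031772 / 0.1166 ≈ 0.272
P(credential stuffing | evidence) = 0.045724 / 0.1166 ≈ 0.392

0.335, 0.272, 0.392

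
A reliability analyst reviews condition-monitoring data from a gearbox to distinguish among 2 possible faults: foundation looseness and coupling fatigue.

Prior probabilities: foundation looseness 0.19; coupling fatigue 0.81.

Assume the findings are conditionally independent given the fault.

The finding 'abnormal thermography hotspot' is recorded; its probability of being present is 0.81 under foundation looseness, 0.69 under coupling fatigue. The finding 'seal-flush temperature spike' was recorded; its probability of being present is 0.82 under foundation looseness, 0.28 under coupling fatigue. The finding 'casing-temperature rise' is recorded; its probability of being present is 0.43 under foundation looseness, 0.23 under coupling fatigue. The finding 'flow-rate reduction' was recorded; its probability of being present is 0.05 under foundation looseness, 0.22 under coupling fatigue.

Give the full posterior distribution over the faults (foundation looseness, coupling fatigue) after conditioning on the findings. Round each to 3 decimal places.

0.255, 0.745

For each hypothesis, the unnormalized posterior weight is prior × product of the finding likelihoods:
  foundation looseness: 0.19 × 0.81 × 0.82 × 0.43 × 0.05 = 0.0027133
  coupling fatigue: 0.81 × 0.69 × 0.28 × 0.23 × 0.22 = 0.0079185
Normalizing constant Z = 0.0027133 + 0.0079185 = 0.010632.
P(foundation looseness | evidence) = 0.0027133 / 0.010632 ≈ 0.255
P(coupling fatigue | evidence) = 0.0079185 / 0.010632 ≈ 0.745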